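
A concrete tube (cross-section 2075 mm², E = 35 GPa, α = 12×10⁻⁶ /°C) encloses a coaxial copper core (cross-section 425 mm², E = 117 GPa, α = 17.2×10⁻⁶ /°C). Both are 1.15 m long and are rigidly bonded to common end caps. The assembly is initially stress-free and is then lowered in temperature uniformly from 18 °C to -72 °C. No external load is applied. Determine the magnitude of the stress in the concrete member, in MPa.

The copper has the larger α, so on cooling it would change length more than the concrete if both were free. The rigid plates force a common final length, so the copper is put into tension and the concrete into compression, with equal and opposite forces P (no external load).
Setting the final lengths equal and cancelling L: (α₁ − α₂)ΔT = P/(A₁E₁) + P/(A₂E₂).
|α₁ − α₂|·ΔT = 5.2×10⁻⁶ × 90 = 0.000468.
1/(A₁E₁) + 1/(A₂E₂) = 1/(2075×35×10³) + 1/(425×117×10³) = 3.388×10⁻⁸ N⁻¹.
P = 0.000468 / 3.388×10⁻⁸ = 13810 N = 13.81 kN.
σ_{concrete} = P/A₁ = 13810/2075 = 6.657 MPa, compressive.

σ ≈ 6.66 MPa (compressive)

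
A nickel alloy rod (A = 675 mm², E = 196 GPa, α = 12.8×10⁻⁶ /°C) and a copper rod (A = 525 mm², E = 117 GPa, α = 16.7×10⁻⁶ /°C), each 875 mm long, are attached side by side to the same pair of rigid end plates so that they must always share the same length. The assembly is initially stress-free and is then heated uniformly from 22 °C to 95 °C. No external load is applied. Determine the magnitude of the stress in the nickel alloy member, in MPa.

Both members must finish at the same length. With the larger α, the copper tends to over-expand; the plates restrain it, putting the copper in compression and the nickel alloy in tension. With no external load the two internal forces are equal and opposite, magnitude P.
Equating the net (thermal + elastic) strains gives |α₁ − α₂|·ΔT = P·[1/(A₁E₁) + 1/(A₂E₂)].
|α₁ − α₂|·ΔT = 3.9×10⁻⁶ × 73 = 0.0002847.
1/(A₁E₁) + 1/(A₂E₂) = 1/(675×196×10³) + 1/(525×117×10³) = 2.384×10⁻⁸ N⁻¹.
P = 0.0002847 / 2.384×10⁻⁸ = 11940 N = 11.94 kN.
σ_{nickel alloy} = P/A₁ = 11940/675 = 17.69 MPa, tensile.

σ ≈ 17.7 MPa (tensile)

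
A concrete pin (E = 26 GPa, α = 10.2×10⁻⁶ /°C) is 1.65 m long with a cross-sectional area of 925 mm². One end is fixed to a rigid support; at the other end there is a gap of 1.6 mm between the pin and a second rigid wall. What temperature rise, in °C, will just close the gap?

The gap closes when αΔT L = 1.6 mm, since the pin is still unstressed at that instant.
So ΔT = g/(αL) = 1.6/(10.2×10⁻⁶ × 1650) = 95.07 °C.

ΔT ≈ 95.1 °C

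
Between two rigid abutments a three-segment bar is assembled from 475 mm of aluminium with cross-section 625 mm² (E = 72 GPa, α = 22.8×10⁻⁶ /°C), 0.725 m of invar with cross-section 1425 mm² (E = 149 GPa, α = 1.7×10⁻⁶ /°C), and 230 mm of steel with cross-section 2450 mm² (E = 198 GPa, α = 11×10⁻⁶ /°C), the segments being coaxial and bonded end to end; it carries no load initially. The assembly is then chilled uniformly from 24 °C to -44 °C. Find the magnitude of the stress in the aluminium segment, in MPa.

If the supports were absent, the total length change would be Σ αᵢΔT Lᵢ = 22.8×10⁻⁶×68×475 + 1.7×10⁻⁶×68×725 + 11×10⁻⁶×68×230 = 0.9923 mm.
The walls prevent any net length change, so an axial force P (same in every segment) develops. Compatibility: P · Σ Lᵢ/(AᵢEᵢ) = δ_free.
The series flexibility is Σ Lᵢ/(AᵢEᵢ) = 475/(625×72×10³) + 725/(1425×149×10³) + 230/(2450×198×10³) = 1.444×10⁻⁵ mm/N.
So P = 0.9923 / 1.444×10⁻⁵ = 68.7 kN, tensile.
σ_{aluminium} = P / A = 68700 / 625 = 109.9 MPa.

σ ≈ 110 MPa (tensile)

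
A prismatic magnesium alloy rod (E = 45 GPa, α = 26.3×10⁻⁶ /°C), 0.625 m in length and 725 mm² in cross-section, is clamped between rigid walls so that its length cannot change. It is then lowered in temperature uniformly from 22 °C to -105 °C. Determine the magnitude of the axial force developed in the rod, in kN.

The ends cannot move, so σ = EαΔT = 45×10³ × 26.3×10⁻⁶ × 127 = 150.3 MPa.
P = AEαΔT = 725 × 45×10³ × 26.3×10⁻⁶ × 127 = 109 kN (tensile).

P ≈ 109 kN (tensile)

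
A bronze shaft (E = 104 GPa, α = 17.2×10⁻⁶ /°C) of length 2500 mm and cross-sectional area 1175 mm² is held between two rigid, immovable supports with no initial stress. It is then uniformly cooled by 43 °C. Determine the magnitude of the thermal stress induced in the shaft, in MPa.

σ ≈ 76.9 MPa (tensile)

Because both ends are immovable the net strain is zero, and the suppressed thermal strain is αΔT = 17.2×10⁻⁶ × 43 = 739.6×10⁻⁶.
The stress required to suppress this strain is σ = Eε = 104×10³ × 739.6×10⁻⁶ = 76.92 MPa, tensile since the shaft is trying to contract.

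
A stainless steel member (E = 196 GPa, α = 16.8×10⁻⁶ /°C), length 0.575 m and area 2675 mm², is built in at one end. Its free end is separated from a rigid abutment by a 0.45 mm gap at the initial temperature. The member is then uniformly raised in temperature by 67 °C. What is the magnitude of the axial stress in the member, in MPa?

σ ≈ 67.2 MPa (compressive)

Unrestrained expansion: δ_free = αΔT L = 16.8×10⁻⁶ × 67 × 575 = 0.6472 mm.
After closing the 0.45 mm clearance, 0.6472 − 0.45 = 0.1972 mm of expansion remains to be suppressed by the wall.
So σ = E(δ_free − g)/L = 196×10³ × 0.1972/575 = 67.23 MPa.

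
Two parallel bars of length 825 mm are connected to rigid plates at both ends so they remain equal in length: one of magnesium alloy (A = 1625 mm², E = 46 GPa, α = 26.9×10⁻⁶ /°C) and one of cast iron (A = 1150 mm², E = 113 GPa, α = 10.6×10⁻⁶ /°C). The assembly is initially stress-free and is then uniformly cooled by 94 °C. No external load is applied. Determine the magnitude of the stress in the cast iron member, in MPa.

σ ≈ 63.2 MPa (compressive)

Equilibrium of a rigid end plate with no external load gives equal and opposite internal forces ±P in the two members. Since α_{magnesium alloy} > α_{cast iron}, cooling drives the magnesium alloy into tension and the cast iron into compression.
Equating the net (thermal + elastic) strains gives |α₁ − α₂|·ΔT = P·[1/(A₁E₁) + 1/(A₂E₂)].
|α₁ − α₂|·ΔT = 16.3×10⁻⁶ × 94 = 0.001532.
1/(A₁E₁) + 1/(A₂E₂) = 1/(1625×46×10³) + 1/(1150×113×10³) = 2.107×10⁻⁸ N⁻¹.
So P = 0.001532 / 2.107×10⁻⁸ = 72.71 kN.
σ_{cast iron} = P/A₂ = 72710/1150 = 63.22 MPa, compressive.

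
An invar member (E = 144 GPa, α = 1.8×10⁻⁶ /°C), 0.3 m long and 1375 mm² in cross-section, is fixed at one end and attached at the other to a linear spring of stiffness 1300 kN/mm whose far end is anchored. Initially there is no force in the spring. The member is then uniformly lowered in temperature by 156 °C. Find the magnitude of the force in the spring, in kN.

P ≈ 36.9 kN

Free thermal contraction: δ_free = αΔT L = 1.8×10⁻⁶ × 156 × 300 = 0.08424 mm.
Let P be the tensile force in the spring. The member extends elastically by PL/(AE) and the spring stretches by P/k; together these equal δ_free.
So P = δ_free / [L/(AE) + 1/k] = 0.08424 / [ 300/(1375×144×10³) + 1/(1300×10³) ].
P = 0.08424 / 2.284×10⁻⁶ = 36880 N.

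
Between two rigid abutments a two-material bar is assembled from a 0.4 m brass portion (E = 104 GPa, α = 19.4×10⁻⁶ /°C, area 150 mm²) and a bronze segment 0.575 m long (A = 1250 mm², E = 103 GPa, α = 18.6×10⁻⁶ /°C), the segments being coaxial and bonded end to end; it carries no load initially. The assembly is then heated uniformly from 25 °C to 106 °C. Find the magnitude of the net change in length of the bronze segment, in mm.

If the supports were absent, the total length change would be Σ αᵢΔT Lᵢ = 19.4×10⁻⁶×81×400 + 18.6×10⁻⁶×81×575 = 1.495 mm.
The rigid supports impose zero overall length change; the single axial force P common to all segments must satisfy P Σ Lᵢ/(AᵢEᵢ) = δ_free.
The series flexibility is Σ Lᵢ/(AᵢEᵢ) = 400/(150×104×10³) + 575/(1250×103×10³) = 3.011×10⁻⁵ mm/N.
Hence P = δ_free / Σ(L/AE) = 1.495/3.011×10⁻⁵ = 49.65 kN (compressive).
For the bronze segment, free thermal change = 18.6×10⁻⁶×81×575 = 0.8663 mm and elastic change from P = 49650×575/(1250×103×10³) = 0.2217 mm; these oppose, so the net change is 0.645 mm (segment lengthens).

|ΔL| ≈ 0.645 mm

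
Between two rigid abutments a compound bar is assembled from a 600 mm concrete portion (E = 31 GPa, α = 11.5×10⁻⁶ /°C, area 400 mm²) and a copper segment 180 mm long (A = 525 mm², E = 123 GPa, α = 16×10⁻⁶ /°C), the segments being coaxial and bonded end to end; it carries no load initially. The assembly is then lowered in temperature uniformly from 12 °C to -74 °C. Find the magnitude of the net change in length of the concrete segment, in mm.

|ΔL| ≈ 0.202 mm

Free thermal contraction of the whole bar: Σ αᵢΔT Lᵢ = 11.5×10⁻⁶×86×600 + 16×10⁻⁶×86×180 = 0.8411 mm.
The rigid supports impose zero overall length change; the single axial force P common to all segments must satisfy P Σ Lᵢ/(AᵢEᵢ) = δ_free.
The series flexibility is Σ Lᵢ/(AᵢEᵢ) = 600/(400×31×10³) + 180/(525×123×10³) = 5.117×10⁻⁵ mm/N.
P = 0.8411 / 5.117×10⁻⁵ = 16440 N = 16.44 kN, tensile.
For the concrete segment, free thermal change = 11.5×10⁻⁶×86×600 = 0.5934 mm and elastic change from P = 16440×600/(400×31×10³) = 0.7953 mm; these oppose, so the net change is 0.202 mm (segment lengthens).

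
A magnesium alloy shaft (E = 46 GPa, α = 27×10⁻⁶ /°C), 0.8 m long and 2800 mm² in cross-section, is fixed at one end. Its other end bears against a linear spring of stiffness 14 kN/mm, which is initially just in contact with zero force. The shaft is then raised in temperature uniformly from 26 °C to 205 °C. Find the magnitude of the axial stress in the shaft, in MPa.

σ ≈ 17.8 MPa (compressive)

The unrestrained thermal change is αΔT L = 27×10⁻⁶ × 179 × 800 = 3.866 mm.
With a force P in the spring, the elastic change of the shaft is PL/(AE) and that of the spring is P/k; compatibility requires their sum to equal δ_free.
P [ L/(AE) + 1/k ] = δ_free → P [ 800/(2800×46×10³) + 1/(14×10³) ] = 3.866.
P = 3.866 / 7.764×10⁻⁵ = 49800 N.
σ = P/A = 49800/2800 = 17.79 MPa.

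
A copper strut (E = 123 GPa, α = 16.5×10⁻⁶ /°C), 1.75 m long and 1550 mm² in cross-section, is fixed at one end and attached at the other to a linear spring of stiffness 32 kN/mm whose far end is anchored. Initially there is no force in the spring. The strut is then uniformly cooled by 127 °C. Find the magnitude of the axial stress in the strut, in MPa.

Free thermal contraction: δ_free = αΔT L = 16.5×10⁻⁶ × 127 × 1750 = 3.667 mm.
Let P be the tensile force in the spring. The strut extends elastically by PL/(AE) and the spring stretches by P/k; together these equal δ_free.
P [ L/(AE) + 1/k ] = δ_free → P [ 1750/(1550×123×10³) + 1/(32×10³) ] = 3.667.
P = 3.667 / 4.043×10⁻⁵ = 90710 N.
σ = P/A = 90710/1550 = 58.52 MPa.

σ ≈ 58.5 MPa (tensile)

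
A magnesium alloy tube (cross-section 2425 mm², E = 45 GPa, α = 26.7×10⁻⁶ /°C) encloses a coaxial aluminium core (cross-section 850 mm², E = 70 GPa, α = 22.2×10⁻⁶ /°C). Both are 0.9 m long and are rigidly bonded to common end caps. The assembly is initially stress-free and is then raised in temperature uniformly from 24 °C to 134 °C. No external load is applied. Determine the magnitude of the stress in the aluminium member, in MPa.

Equilibrium of a rigid end plate with no external load gives equal and opposite internal forces ±P in the two members. Since α_{magnesium alloy} > α_{aluminium}, heating drives the magnesium alloy into compression and the aluminium into tension.
Compatibility of the two members (thermal + elastic change equal): (α₁ − α₂)ΔT = P·[1/(A₁E₁) + 1/(A₂E₂)].
|α₁ − α₂|·ΔT = 4.5×10⁻⁶ × 110 = 0.000495.
1/(A₁E₁) + 1/(A₂E₂) = 1/(2425×45×10³) + 1/(850×70×10³) = 2.597×10⁻⁸ N⁻¹.
P = 0.000495 / 2.597×10⁻⁸ = 19060 N = 19.06 kN.
σ_{aluminium} = P/A₂ = 19060/850 = 22.42 MPa, tensile.

σ ≈ 22.4 MPa (tensile)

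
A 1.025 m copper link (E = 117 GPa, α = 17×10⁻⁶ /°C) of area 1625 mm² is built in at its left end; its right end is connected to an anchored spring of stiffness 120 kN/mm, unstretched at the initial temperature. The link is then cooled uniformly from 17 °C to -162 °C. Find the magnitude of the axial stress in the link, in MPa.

σ ≈ 140 MPa (tensile)

Free thermal contraction: δ_free = αΔT L = 17×10⁻⁶ × 179 × 1025 = 3.119 mm.
Let P be the tensile force in the spring. The link extends elastically by PL/(AE) and the spring stretches by P/k; together these equal δ_free.
P [ L/(AE) + 1/k ] = δ_free → P [ 1025/(1625×117×10³) + 1/(120×10³) ] = 3.119.
P = 3.119 / 1.372×10⁻⁵ = 227300 N.
σ = P/A = 227300/1625 = 139.9 MPa.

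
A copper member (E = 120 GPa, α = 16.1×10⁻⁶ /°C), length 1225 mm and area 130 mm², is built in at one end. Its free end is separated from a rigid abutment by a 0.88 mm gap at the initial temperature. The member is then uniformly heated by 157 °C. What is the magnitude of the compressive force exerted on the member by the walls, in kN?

If the wall were absent the member would grow by αΔT L = 16.1×10⁻⁶ × 157 × 1225 = 3.096 mm.
After closing the 0.88 mm clearance, 3.096 − 0.88 = 2.216 mm of expansion remains to be suppressed by the wall.
That suppressed elongation corresponds to σ = E·Δ/L = 120×10³ × 2.216/1225 = 217.1 MPa.
P = σA = 217.1 × 130 = 28.23 kN.

P ≈ 28.2 kN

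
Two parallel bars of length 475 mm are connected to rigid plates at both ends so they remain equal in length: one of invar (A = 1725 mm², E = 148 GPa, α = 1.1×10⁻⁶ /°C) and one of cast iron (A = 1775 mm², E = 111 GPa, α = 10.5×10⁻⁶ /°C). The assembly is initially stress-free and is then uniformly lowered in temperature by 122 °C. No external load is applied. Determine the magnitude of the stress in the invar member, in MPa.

Both members must finish at the same length. With the larger α, the cast iron tends to over-contract; the plates restrain it, putting the cast iron in tension and the invar in compression. With no external load the two internal forces are equal and opposite, magnitude P.
Setting the final lengths equal and cancelling L: (α₁ − α₂)ΔT = P/(A₁E₁) + P/(A₂E₂).
|α₁ − α₂|·ΔT = 9.4×10⁻⁶ × 122 = 0.001147.
1/(A₁E₁) + 1/(A₂E₂) = 1/(1725×148×10³) + 1/(1775×111×10³) = 8.992×10⁻⁹ N⁻¹.
So P = 0.001147 / 8.992×10⁻⁹ = 127.5 kN.
σ_{invar} = P/A₁ = 127500/1725 = 73.93 MPa, compressive.

σ ≈ 73.9 MPa (compressive)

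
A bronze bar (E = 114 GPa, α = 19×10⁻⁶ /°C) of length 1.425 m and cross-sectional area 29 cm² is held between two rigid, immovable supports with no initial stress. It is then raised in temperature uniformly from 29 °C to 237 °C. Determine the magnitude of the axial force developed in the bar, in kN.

P ≈ 1310 kN (compressive)

The ends cannot move, so σ = EαΔT = 114×10³ × 19×10⁻⁶ × 208 = 450.5 MPa.
Then P = σA = 450.5 × 2900 mm² = 1307 kN, compressive.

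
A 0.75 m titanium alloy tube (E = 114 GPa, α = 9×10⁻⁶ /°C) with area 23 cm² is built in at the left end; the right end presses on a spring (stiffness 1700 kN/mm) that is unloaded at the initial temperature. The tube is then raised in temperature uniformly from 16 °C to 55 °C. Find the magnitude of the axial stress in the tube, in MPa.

Free thermal expansion: δ_free = αΔT L = 9×10⁻⁶ × 39 × 750 = 0.2633 mm.
Let P be the compressive force at the spring. The tube shortens elastically by PL/(AE) and the spring compresses by P/k; together these equal δ_free.
P [ L/(AE) + 1/k ] = δ_free → P [ 750/(2300×114×10³) + 1/(1700×10³) ] = 0.2633.
P = 0.2633 / 3.449×10⁻⁶ = 76330 N.
σ = P/A = 76330/2300 = 33.19 MPa.

σ ≈ 33.2 MPa (compressive)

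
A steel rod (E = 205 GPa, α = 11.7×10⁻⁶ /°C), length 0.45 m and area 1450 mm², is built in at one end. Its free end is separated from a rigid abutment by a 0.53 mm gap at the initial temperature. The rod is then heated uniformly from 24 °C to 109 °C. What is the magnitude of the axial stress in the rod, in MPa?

σ ≈ 0 MPa

Free thermal elongation = αΔT L = 11.7×10⁻⁶ × 85 × 450 = 0.4475 mm.
Since δ_free = 0.448 mm is less than the 0.53 mm gap, the rod never touches the wall. No axial force develops.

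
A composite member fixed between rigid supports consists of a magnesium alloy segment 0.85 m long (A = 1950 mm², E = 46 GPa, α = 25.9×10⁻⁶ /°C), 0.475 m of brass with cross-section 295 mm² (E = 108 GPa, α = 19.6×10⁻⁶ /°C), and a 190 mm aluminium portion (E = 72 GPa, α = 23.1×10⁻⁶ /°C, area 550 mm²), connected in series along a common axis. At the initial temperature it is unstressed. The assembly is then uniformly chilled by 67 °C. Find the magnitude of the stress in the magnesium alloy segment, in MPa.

With the walls removed the bar would change length by δ_free = Σ αᵢΔT Lᵢ = 25.9×10⁻⁶×67×850 + 19.6×10⁻⁶×67×475 + 23.1×10⁻⁶×67×190 = 2.393 mm.
Since the ends are fixed, an axial force P builds up, equal in every segment, with P · Σ Lᵢ/(AᵢEᵢ) = δ_free.
The series flexibility is Σ Lᵢ/(AᵢEᵢ) = 850/(1950×46×10³) + 475/(295×108×10³) + 190/(550×72×10³) = 2.918×10⁻⁵ mm/N.
P = 2.393 / 2.918×10⁻⁵ = 81990 N = 81.99 kN, tensile.
σ_{magnesium alloy} = P / A = 81990 / 1950 = 42.05 MPa.

σ ≈ 42 MPa (tensile)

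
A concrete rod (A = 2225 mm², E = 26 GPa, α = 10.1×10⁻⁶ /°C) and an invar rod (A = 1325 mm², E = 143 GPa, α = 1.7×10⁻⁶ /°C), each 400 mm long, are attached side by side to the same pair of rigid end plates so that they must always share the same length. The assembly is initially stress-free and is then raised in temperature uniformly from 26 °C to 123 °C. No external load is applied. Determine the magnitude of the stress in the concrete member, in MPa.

σ ≈ 16.2 MPa (compressive)

Both members must finish at the same length. With the larger α, the concrete tends to over-expand; the plates restrain it, putting the concrete in compression and the invar in tension. With no external load the two internal forces are equal and opposite, magnitude P.
Compatibility of the two members (thermal + elastic change equal): (α₁ − α₂)ΔT = P·[1/(A₁E₁) + 1/(A₂E₂)].
|α₁ − α₂|·ΔT = 8.4×10⁻⁶ × 97 = 0.0008148.
1/(A₁E₁) + 1/(A₂E₂) = 1/(2225×26×10³) + 1/(1325×143×10³) = 2.256×10⁻⁸ N⁻¹.
So P = 0.0008148 / 2.256×10⁻⁸ = 36.11 kN.
σ_{concrete} = P/A₁ = 36110/2225 = 16.23 MPa, compressive.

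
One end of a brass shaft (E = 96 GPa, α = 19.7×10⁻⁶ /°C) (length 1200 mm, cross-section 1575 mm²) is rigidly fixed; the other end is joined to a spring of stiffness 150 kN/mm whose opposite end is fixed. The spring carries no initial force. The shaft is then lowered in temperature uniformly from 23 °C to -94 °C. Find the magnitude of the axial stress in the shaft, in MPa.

σ ≈ 120 MPa (tensile)

The unrestrained thermal change is αΔT L = 19.7×10⁻⁶ × 117 × 1200 = 2.766 mm.
Let P be the tensile force in the spring. The shaft extends elastically by PL/(AE) and the spring stretches by P/k; together these equal δ_free.
P [ L/(AE) + 1/k ] = δ_free → P [ 1200/(1575×96×10³) + 1/(150×10³) ] = 2.766.
P = 2.766 / 1.46×10⁻⁵ = 189400 N.
σ = P/A = 189400/1575 = 120.3 MPa.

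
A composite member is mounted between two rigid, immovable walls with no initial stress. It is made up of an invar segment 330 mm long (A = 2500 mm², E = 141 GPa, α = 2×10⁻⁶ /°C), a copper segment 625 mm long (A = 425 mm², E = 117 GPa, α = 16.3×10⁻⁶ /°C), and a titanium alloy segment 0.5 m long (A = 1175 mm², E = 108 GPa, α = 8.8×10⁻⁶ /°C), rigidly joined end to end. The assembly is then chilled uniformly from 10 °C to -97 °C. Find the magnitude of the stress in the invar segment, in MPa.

σ ≈ 37.4 MPa (tensile)

If the supports were absent, the total length change would be Σ αᵢΔT Lᵢ = 2×10⁻⁶×107×330 + 16.3×10⁻⁶×107×625 + 8.8×10⁻⁶×107×500 = 1.631 mm.
The walls prevent any net length change, so an axial force P (same in every segment) develops. Compatibility: P · Σ Lᵢ/(AᵢEᵢ) = δ_free.
Σ Lᵢ/(AᵢEᵢ) = 330/(2500×141×10³) + 625/(425×117×10³) + 500/(1175×108×10³) = 1.745×10⁻⁵ mm/N.
P = 1.631 / 1.745×10⁻⁵ = 93520 N = 93.52 kN, tensile.
σ_{invar} = P / A = 93520 / 2500 = 37.41 MPa.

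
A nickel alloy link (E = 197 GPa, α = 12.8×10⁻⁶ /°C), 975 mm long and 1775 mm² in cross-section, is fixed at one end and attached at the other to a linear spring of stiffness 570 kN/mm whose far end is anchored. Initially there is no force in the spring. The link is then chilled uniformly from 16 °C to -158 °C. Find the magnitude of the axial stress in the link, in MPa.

If the spring were absent the link would shorten by αΔT L = 12.8×10⁻⁶ × 174 × 975 = 2.172 mm.
Let P be the tensile force in the spring. The link extends elastically by PL/(AE) and the spring stretches by P/k; together these equal δ_free.
So P = δ_free / [L/(AE) + 1/k] = 2.172 / [ 975/(1775×197×10³) + 1/(570×10³) ].
P = 2.172 / 4.543×10⁻⁶ = 478000 N.
σ = P/A = 478000/1775 = 269.3 MPa.

σ ≈ 269 MPa (tensile)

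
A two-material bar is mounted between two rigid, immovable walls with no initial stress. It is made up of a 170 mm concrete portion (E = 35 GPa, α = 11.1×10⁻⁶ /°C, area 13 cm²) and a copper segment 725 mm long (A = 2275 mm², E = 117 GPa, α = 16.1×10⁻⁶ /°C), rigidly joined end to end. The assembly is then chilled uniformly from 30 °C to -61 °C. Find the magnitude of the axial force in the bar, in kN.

Free thermal contraction of the whole bar: Σ αᵢΔT Lᵢ = 11.1×10⁻⁶×91×170 + 16.1×10⁻⁶×91×725 = 1.234 mm.
Since the ends are fixed, an axial force P builds up, equal in every segment, with P · Σ Lᵢ/(AᵢEᵢ) = δ_free.
The series flexibility is Σ Lᵢ/(AᵢEᵢ) = 170/(1300×35×10³) + 725/(2275×117×10³) = 6.46×10⁻⁶ mm/N.
P = 1.234 / 6.46×10⁻⁶ = 191000 N = 191 kN, tensile.

P ≈ 191 kN (tensile)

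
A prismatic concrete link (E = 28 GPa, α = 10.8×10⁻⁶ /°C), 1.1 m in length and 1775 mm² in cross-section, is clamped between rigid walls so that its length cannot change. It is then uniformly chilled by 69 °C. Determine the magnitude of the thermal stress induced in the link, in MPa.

σ ≈ 20.9 MPa (tensile)

With length fixed, the mechanical strain must cancel the thermal strain αΔT = 10.8×10⁻⁶ × 69 = 745.2×10⁻⁶.
The stress required to suppress this strain is σ = Eε = 28×10³ × 745.2×10⁻⁶ = 20.87 MPa, tensile since the link is trying to contract.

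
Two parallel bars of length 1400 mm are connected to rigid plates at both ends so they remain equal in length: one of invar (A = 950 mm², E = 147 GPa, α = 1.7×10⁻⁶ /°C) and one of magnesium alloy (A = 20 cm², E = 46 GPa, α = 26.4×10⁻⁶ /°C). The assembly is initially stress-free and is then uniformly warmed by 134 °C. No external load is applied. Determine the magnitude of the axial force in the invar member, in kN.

P ≈ 184 kN (tensile in the invar)

Both members must finish at the same length. With the larger α, the magnesium alloy tends to over-expand; the plates restrain it, putting the magnesium alloy in compression and the invar in tension. With no external load the two internal forces are equal and opposite, magnitude P.
Compatibility of the two members (thermal + elastic change equal): (α₁ − α₂)ΔT = P·[1/(A₁E₁) + 1/(A₂E₂)].
|α₁ − α₂|·ΔT = 24.7×10⁻⁶ × 134 = 0.00331.
1/(A₁E₁) + 1/(A₂E₂) = 1/(950×147×10³) + 1/(2000×46×10³) = 1.803×10⁻⁸ N⁻¹.
So P = 0.00331 / 1.803×10⁻⁸ = 183.6 kN.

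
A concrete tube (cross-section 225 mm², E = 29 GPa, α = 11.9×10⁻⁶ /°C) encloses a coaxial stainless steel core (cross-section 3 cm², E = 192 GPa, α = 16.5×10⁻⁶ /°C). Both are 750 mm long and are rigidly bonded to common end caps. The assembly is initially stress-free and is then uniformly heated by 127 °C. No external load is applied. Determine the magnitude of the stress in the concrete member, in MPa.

Equilibrium of a rigid end plate with no external load gives equal and opposite internal forces ±P in the two members. Since α_{stainless steel} > α_{concrete}, heating drives the stainless steel into compression and the concrete into tension.
Compatibility of the two members (thermal + elastic change equal): (α₁ − α₂)ΔT = P·[1/(A₁E₁) + 1/(A₂E₂)].
|α₁ − α₂|·ΔT = 4.6×10⁻⁶ × 127 = 0.0005842.
1/(A₁E₁) + 1/(A₂E₂) = 1/(225×29×10³) + 1/(300×192×10³) = 1.706×10⁻⁷ N⁻¹.
P = 0.0005842 / 1.706×10⁻⁷ = 3424 N = 3.424 kN.
σ_{concrete} = P/A₁ = 3424/225 = 15.22 MPa, tensile.

σ ≈ 15.2 MPa (tensile)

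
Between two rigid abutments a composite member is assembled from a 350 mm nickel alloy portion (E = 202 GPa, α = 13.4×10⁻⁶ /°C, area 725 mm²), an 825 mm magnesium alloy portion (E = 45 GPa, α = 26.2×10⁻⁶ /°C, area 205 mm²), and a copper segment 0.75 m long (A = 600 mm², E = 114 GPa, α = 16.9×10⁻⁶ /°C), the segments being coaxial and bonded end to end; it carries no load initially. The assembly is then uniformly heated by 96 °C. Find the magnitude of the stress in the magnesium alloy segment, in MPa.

σ ≈ 178 MPa (compressive)

With the walls removed the bar would change length by δ_free = Σ αᵢΔT Lᵢ = 13.4×10⁻⁶×96×350 + 26.2×10⁻⁶×96×825 + 16.9×10⁻⁶×96×750 = 3.742 mm.
Since the ends are fixed, an axial force P builds up, equal in every segment, with P · Σ Lᵢ/(AᵢEᵢ) = δ_free.
Σ Lᵢ/(AᵢEᵢ) = 350/(725×202×10³) + 825/(205×45×10³) + 750/(600×114×10³) = 0.0001028 mm/N.
Hence P = δ_free / Σ(L/AE) = 3.742/0.0001028 = 36.41 kN (compressive).
σ_{magnesium alloy} = P / A = 36410 / 205 = 177.6 MPa.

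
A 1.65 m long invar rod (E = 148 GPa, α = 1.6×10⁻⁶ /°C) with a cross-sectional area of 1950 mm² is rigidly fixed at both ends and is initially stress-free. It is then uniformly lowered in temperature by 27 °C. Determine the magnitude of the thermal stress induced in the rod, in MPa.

σ ≈ 6.39 MPa (tensile)

With length fixed, the mechanical strain must cancel the thermal strain αΔT = 1.6×10⁻⁶ × 27 = 43.2×10⁻⁶.
Hence σ = E·αΔT = 148×10³ × 43.2×10⁻⁶ = 6.394 MPa, tensile.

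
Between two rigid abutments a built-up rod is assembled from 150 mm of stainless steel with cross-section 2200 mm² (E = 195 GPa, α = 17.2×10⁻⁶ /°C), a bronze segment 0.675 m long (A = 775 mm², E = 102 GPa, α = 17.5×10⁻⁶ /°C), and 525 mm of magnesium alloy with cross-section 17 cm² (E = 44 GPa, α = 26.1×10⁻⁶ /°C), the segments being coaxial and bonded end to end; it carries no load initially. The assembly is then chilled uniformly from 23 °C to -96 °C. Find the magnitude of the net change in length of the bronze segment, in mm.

Free thermal contraction of the whole bar: Σ αᵢΔT Lᵢ = 17.2×10⁻⁶×119×150 + 17.5×10⁻⁶×119×675 + 26.1×10⁻⁶×119×525 = 3.343 mm.
The walls prevent any net length change, so an axial force P (same in every segment) develops. Compatibility: P · Σ Lᵢ/(AᵢEᵢ) = δ_free.
Σ Lᵢ/(AᵢEᵢ) = 150/(2200×195×10³) + 675/(775×102×10³) + 525/(1700×44×10³) = 1.591×10⁻⁵ mm/N.
Hence P = δ_free / Σ(L/AE) = 3.343/1.591×10⁻⁵ = 210.2 kN (tensile).
For the bronze segment, free thermal change = 17.5×10⁻⁶×119×675 = 1.406 mm and elastic change from P = 210200×675/(775×102×10³) = 1.795 mm; these oppose, so the net change is 0.389 mm (segment lengthens).

|ΔL| ≈ 0.389 mm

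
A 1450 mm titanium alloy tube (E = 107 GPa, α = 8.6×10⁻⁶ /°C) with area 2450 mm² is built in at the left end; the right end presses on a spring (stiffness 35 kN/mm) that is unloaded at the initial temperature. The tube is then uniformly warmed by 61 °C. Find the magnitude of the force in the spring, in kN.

P ≈ 22.3 kN

The unrestrained thermal change is αΔT L = 8.6×10⁻⁶ × 61 × 1450 = 0.7607 mm.
With a force P in the spring, the elastic change of the tube is PL/(AE) and that of the spring is P/k; compatibility requires their sum to equal δ_free.
So P = δ_free / [L/(AE) + 1/k] = 0.7607 / [ 1450/(2450×107×10³) + 1/(35×10³) ].
P = 0.7607 / 3.41×10⁻⁵ = 22310 N.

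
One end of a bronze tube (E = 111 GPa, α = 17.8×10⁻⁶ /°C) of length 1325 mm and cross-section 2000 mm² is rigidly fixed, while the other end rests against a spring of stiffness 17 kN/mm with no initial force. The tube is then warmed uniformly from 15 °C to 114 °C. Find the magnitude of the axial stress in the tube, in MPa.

σ ≈ 18 MPa (compressive)

The unrestrained thermal change is αΔT L = 17.8×10⁻⁶ × 99 × 1325 = 2.335 mm.
With a force P in the spring, the elastic change of the tube is PL/(AE) and that of the spring is P/k; compatibility requires their sum to equal δ_free.
P [ L/(AE) + 1/k ] = δ_free → P [ 1325/(2000×111×10³) + 1/(17×10³) ] = 2.335.
P = 2.335 / 6.479×10⁻⁵ = 36040 N.
σ = P/A = 36040/2000 = 18.02 MPa.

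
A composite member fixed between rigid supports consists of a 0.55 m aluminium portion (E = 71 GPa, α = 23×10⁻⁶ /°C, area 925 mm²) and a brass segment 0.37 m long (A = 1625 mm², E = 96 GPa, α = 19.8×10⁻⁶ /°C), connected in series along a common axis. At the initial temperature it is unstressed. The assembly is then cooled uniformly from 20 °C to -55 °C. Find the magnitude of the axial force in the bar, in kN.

P ≈ 139 kN (tensile)

With the walls removed the bar would change length by δ_free = Σ αᵢΔT Lᵢ = 23×10⁻⁶×75×550 + 19.8×10⁻⁶×75×370 = 1.498 mm.
The walls prevent any net length change, so an axial force P (same in every segment) develops. Compatibility: P · Σ Lᵢ/(AᵢEᵢ) = δ_free.
Σ Lᵢ/(AᵢEᵢ) = 550/(925×71×10³) + 370/(1625×96×10³) = 1.075×10⁻⁵ mm/N.
So P = 1.498 / 1.075×10⁻⁵ = 139.4 kN, tensile.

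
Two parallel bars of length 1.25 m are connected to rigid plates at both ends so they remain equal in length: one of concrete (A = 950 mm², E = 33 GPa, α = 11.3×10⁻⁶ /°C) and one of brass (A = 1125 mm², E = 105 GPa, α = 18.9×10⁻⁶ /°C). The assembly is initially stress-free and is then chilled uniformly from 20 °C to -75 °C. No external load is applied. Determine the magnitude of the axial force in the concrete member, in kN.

P ≈ 17.9 kN (compressive in the concrete)

The brass has the larger α, so on cooling it would change length more than the concrete if both were free. The rigid plates force a common final length, so the brass is put into tension and the concrete into compression, with equal and opposite forces P (no external load).
Setting the final lengths equal and cancelling L: (α₁ − α₂)ΔT = P/(A₁E₁) + P/(A₂E₂).
|α₁ − α₂|·ΔT = 7.6×10⁻⁶ × 95 = 0.000722.
1/(A₁E₁) + 1/(A₂E₂) = 1/(950×33×10³) + 1/(1125×105×10³) = 4.036×10⁻⁸ N⁻¹.
So P = 0.000722 / 4.036×10⁻⁸ = 17.89 kN.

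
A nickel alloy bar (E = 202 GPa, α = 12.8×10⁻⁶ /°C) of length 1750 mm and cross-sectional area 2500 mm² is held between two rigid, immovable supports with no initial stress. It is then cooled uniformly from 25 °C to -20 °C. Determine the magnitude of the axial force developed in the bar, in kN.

P ≈ 291 kN (tensile)

Full restraint means ε = 0, so the stress is σ = EαΔT = 202×10³ × 12.8×10⁻⁶ × 45 = 116.4 MPa.
Axial force P = σA = 116.4 × 2500 = 290900 N = 290.9 kN, tensile.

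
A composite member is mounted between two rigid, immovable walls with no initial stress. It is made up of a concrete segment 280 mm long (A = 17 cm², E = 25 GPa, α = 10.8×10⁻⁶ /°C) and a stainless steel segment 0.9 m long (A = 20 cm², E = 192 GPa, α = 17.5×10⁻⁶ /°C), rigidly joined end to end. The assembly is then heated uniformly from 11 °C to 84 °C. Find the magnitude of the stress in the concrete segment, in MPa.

If the supports were absent, the total length change would be Σ αᵢΔT Lᵢ = 10.8×10⁻⁶×73×280 + 17.5×10⁻⁶×73×900 = 1.371 mm.
Since the ends are fixed, an axial force P builds up, equal in every segment, with P · Σ Lᵢ/(AᵢEᵢ) = δ_free.
The series flexibility is Σ Lᵢ/(AᵢEᵢ) = 280/(1700×25×10³) + 900/(2000×192×10³) = 8.932×10⁻⁶ mm/N.
So P = 1.371 / 8.932×10⁻⁶ = 153.4 kN, compressive.
σ_{concrete} = P / A = 153400 / 1700 = 90.26 MPa.

σ ≈ 90.3 MPa (compressive)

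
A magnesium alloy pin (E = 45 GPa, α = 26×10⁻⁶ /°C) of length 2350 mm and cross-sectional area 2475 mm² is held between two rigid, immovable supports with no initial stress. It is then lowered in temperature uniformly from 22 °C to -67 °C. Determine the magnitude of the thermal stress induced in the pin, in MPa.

σ ≈ 104 MPa (tensile)

With length fixed, the mechanical strain must cancel the thermal strain αΔT = 26×10⁻⁶ × 89 = 2314×10⁻⁶.
The stress required to suppress this strain is σ = Eε = 45×10³ × 2314×10⁻⁶ = 104.1 MPa, tensile since the pin is trying to contract.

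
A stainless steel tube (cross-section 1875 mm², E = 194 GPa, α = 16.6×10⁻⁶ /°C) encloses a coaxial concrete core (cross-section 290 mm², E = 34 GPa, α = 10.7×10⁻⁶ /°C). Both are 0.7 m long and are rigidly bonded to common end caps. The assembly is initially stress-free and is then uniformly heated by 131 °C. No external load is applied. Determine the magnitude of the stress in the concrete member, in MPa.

The stainless steel has the larger α, so on heating it would change length more than the concrete if both were free. The rigid plates force a common final length, so the stainless steel is put into compression and the concrete into tension, with equal and opposite forces P (no external load).
Setting the final lengths equal and cancelling L: (α₁ − α₂)ΔT = P/(A₁E₁) + P/(A₂E₂).
|α₁ − α₂|·ΔT = 5.9×10⁻⁶ × 131 = 0.0007729.
1/(A₁E₁) + 1/(A₂E₂) = 1/(1875×194×10³) + 1/(290×34×10³) = 1.042×10⁻⁷ N⁻¹.
P = 0.0007729 / 1.042×10⁻⁷ = 7420 N = 7.42 kN.
σ_{concrete} = P/A₂ = 7420/290 = 25.59 MPa, tensile.

σ ≈ 25.6 MPa (tensile)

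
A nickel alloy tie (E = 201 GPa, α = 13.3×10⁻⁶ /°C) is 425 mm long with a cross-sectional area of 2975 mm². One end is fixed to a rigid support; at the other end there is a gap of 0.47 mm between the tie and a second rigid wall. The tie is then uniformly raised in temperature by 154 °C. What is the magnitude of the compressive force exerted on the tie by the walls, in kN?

If the wall were absent the tie would grow by αΔT L = 13.3×10⁻⁶ × 154 × 425 = 0.8705 mm.
After closing the 0.47 mm clearance, 0.8705 − 0.47 = 0.4005 mm of expansion remains to be suppressed by the wall.
Compatibility: PL/(AE) = 0.4005 mm, so σ = P/A = E × (0.4005/425) = 189.4 MPa.
P = σA = 189.4 × 2975 = 563.5 kN.

P ≈ 563 kN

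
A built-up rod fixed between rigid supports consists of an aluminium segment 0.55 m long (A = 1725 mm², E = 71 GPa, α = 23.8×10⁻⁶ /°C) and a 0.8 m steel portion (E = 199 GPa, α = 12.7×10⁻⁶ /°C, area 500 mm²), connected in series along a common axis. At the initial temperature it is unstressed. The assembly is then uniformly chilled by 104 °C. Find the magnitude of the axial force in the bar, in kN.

P ≈ 193 kN (tensile)

If the supports were absent, the total length change would be Σ αᵢΔT Lᵢ = 23.8×10⁻⁶×104×550 + 12.7×10⁻⁶×104×800 = 2.418 mm.
Since the ends are fixed, an axial force P builds up, equal in every segment, with P · Σ Lᵢ/(AᵢEᵢ) = δ_free.
The series flexibility is Σ Lᵢ/(AᵢEᵢ) = 550/(1725×71×10³) + 800/(500×199×10³) = 1.253×10⁻⁵ mm/N.
P = 2.418 / 1.253×10⁻⁵ = 193000 N = 193 kN, tensile.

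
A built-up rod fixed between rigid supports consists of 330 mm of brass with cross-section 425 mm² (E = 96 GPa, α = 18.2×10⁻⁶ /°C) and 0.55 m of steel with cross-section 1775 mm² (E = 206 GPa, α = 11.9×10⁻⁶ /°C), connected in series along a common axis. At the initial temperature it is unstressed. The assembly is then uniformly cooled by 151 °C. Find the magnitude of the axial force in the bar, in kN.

P ≈ 198 kN (tensile)

Free thermal contraction of the whole bar: Σ αᵢΔT Lᵢ = 18.2×10⁻⁶×151×330 + 11.9×10⁻⁶×151×550 = 1.895 mm.
The rigid supports impose zero overall length change; the single axial force P common to all segments must satisfy P Σ Lᵢ/(AᵢEᵢ) = δ_free.
Σ Lᵢ/(AᵢEᵢ) = 330/(425×96×10³) + 550/(1775×206×10³) = 9.592×10⁻⁶ mm/N.
So P = 1.895 / 9.592×10⁻⁶ = 197.6 kN, tensile.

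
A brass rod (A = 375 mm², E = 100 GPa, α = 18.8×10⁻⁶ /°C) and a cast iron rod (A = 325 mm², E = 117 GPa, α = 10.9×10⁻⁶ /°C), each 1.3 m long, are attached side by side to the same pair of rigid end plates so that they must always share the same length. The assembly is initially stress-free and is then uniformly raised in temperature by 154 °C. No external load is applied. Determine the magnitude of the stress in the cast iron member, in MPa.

Equilibrium of a rigid end plate with no external load gives equal and opposite internal forces ±P in the two members. Since α_{brass} > α_{cast iron}, heating drives the brass into compression and the cast iron into tension.
Equating the net (thermal + elastic) strains gives |α₁ − α₂|·ΔT = P·[1/(A₁E₁) + 1/(A₂E₂)].
|α₁ − α₂|·ΔT = 7.9×10⁻⁶ × 154 = 0.001217.
1/(A₁E₁) + 1/(A₂E₂) = 1/(375×100×10³) + 1/(325×117×10³) = 5.297×10⁻⁸ N⁻¹.
So P = 0.001217 / 5.297×10⁻⁸ = 22.97 kN.
σ_{cast iron} = P/A₂ = 22970/325 = 70.68 MPa, tensile.

σ ≈ 70.7 MPa (tensile)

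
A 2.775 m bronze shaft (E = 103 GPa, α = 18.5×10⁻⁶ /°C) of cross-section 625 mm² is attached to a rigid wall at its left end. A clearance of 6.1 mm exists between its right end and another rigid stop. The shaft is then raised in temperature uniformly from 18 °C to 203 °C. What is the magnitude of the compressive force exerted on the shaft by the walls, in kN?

Free thermal elongation = αΔT L = 18.5×10⁻⁶ × 185 × 2775 = 9.497 mm.
After closing the 6.1 mm clearance, 9.497 − 6.1 = 3.397 mm of expansion remains to be suppressed by the wall.
Compatibility: PL/(AE) = 3.397 mm, so σ = P/A = E × (3.397/2775) = 126.1 MPa.
P = σA = 126.1 × 625 = 78.81 kN.

P ≈ 78.8 kN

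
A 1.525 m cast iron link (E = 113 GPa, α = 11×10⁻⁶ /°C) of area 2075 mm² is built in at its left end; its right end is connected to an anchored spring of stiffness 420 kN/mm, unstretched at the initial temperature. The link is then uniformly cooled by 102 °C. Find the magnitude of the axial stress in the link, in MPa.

If the spring were absent the link would shorten by αΔT L = 11×10⁻⁶ × 102 × 1525 = 1.711 mm.
With a force P in the spring, the elastic change of the link is PL/(AE) and that of the spring is P/k; compatibility requires their sum to equal δ_free.
So P = δ_free / [L/(AE) + 1/k] = 1.711 / [ 1525/(2075×113×10³) + 1/(420×10³) ].
P = 1.711 / 8.885×10⁻⁶ = 192600 N.
σ = P/A = 192600/2075 = 92.81 MPa.

σ ≈ 92.8 MPa (tensile)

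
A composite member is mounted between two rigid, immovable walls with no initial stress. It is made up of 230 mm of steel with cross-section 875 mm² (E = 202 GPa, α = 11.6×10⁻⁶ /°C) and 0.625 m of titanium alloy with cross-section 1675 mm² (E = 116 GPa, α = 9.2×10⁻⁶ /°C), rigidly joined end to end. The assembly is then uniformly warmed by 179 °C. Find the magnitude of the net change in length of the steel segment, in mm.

Free thermal expansion of the whole bar: Σ αᵢΔT Lᵢ = 11.6×10⁻⁶×179×230 + 9.2×10⁻⁶×179×625 = 1.507 mm.
The walls prevent any net length change, so an axial force P (same in every segment) develops. Compatibility: P · Σ Lᵢ/(AᵢEᵢ) = δ_free.
Σ Lᵢ/(AᵢEᵢ) = 230/(875×202×10³) + 625/(1675×116×10³) = 4.518×10⁻⁶ mm/N.
P = 1.507 / 4.518×10⁻⁶ = 333500 N = 333.5 kN, compressive.
For the steel segment, free thermal change = 11.6×10⁻⁶×179×230 = 0.4776 mm and elastic change from P = 333500×230/(875×202×10³) = 0.434 mm; these oppose, so the net change is 0.0436 mm (segment lengthens).

|ΔL| ≈ 0.0436 mm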